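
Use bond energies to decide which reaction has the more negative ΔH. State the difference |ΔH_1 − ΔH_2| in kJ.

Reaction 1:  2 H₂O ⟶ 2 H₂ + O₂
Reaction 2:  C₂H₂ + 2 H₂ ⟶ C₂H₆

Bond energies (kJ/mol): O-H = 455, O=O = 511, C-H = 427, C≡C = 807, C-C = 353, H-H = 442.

Reaction 2, by 795 kJ

Reaction 1:
  Bonds broken (reactants):
    O-H: 4 × 455 = 1820
    Σ(broken) = 1820 kJ
  Bonds formed (products):
    H-H: 2 × 442 = 884
    O=O: 1 × 511 = 511
    Σ(formed) = 1395 kJ
  ΔH_1 = 1820 − 1395 = +425 kJ
Reaction 2:
  Bonds broken (reactants):
    C≡C: 1 × 807 = 807
    C-H: 2 × 427 = 854
    H-H: 2 × 442 = 884
    Σ(broken) = 2545 kJ
  Bonds formed (products):
    C-C: 1 × 353 = 353
    C-H: 6 × 427 = 2562
    Σ(formed) = 2915 kJ
  ΔH_2 = 2545 − 2915 = −370 kJ
ΔH_1 − ΔH_2 = +795 kJ, so reaction 2 has the more negative ΔH; |ΔH_1 − ΔH_2| = 795 kJ.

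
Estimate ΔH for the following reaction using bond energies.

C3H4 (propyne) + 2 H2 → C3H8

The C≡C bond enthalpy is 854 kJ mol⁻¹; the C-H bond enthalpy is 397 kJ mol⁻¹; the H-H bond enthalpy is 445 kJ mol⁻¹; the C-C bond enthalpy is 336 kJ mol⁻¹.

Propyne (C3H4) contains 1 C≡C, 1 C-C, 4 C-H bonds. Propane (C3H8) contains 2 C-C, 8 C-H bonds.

Bonds broken (reactants):
  C≡C: 1 × 854 = 854
  C-C: 1 × 336 = 336
  C-H: 4 × 397 = 1588
  H-H: 2 × 445 = 890
  Σ(broken) = 3668 kJ
Bonds formed (products):
  C-C: 2 × 336 = 672
  C-H: 8 × 397 = 3176
  Σ(formed) = 3848 kJ
ΔH = Σ(broken) − Σ(formed) = 3668 − 3848 = −180 kJ

ΔH ≈ −180 kJ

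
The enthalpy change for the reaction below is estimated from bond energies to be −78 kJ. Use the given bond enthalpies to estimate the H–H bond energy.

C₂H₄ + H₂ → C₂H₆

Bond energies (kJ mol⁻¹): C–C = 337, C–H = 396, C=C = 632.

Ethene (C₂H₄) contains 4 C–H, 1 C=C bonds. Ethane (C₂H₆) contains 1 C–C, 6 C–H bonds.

D(H–H) ≈ 419 kJ/mol

Let D be the H–H bond energy.
Σ(broken) = 4×396 + 1×632 + 1×D = 2216 + D
Σ(formed) = 1×337 + 6×396 = 2713
ΔH = Σ(broken) − Σ(formed) = (2216 + D) − (2713) = −497 + D
Setting this equal to −78 kJ gives D = 419 kJ/mol.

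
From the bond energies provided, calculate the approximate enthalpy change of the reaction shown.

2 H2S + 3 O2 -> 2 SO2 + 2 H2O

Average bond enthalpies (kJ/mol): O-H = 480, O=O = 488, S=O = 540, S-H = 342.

Bonds broken (reactants):
  O=O: 3 × 488 = 1464
  S-H: 4 × 342 = 1368
  Σ(broken) = 2832 kJ
Bonds formed (products):
  O-H: 4 × 480 = 1920
  S=O: 4 × 540 = 2160
  Σ(formed) = 4080 kJ
ΔH = Σ(broken) − Σ(formed) = 2832 − 4080 = −1248 kJ

ΔH ≈ −1248 kJ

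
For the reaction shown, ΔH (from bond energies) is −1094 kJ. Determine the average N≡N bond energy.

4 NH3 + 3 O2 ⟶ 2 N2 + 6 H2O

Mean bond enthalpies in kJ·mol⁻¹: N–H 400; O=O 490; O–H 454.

D(N≡N) ≈ 958 kJ/mol

Let D be the N≡N bond energy.
Σ(broken) = 12×400 + 3×490 = 6270
Σ(formed) = 2×D + 12×454 = 5448 + 2D
ΔH = Σ(broken) − Σ(formed) = (6270) − (5448 + 2D) = +822 − 2D
Setting this equal to −1094 kJ gives 2D = 1916, so D = 958 kJ/mol.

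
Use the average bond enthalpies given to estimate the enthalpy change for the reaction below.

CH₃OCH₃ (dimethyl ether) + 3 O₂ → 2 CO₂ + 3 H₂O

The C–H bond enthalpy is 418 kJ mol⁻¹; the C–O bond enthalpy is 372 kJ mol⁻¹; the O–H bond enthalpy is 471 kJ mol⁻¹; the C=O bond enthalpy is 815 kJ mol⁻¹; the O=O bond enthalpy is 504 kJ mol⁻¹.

Bonds broken (reactants):
  C–H: 6 × 418 = 2508
  C–O: 2 × 372 = 744
  O=O: 3 × 504 = 1512
  Σ(broken) = 4764 kJ
Bonds formed (products):
  C=O: 4 × 815 = 3260
  O–H: 6 × 471 = 2826
  Σ(formed) = 6086 kJ
ΔH = Σ(broken) − Σ(formed) = 4764 − 6086 = −1322 kJ

ΔH ≈ −1322 kJ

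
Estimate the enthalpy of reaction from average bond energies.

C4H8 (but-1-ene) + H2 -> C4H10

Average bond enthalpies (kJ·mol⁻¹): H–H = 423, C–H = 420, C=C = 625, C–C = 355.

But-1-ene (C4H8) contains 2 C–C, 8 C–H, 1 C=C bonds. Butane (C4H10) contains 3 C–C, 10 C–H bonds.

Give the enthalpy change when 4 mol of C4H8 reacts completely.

ΔH = −588 kJ

Bonds broken (reactants):
  C–C: 2 × 355 = 710
  C–H: 8 × 420 = 3360
  C=C: 1 × 625 = 625
  H–H: 1 × 423 = 423
  Σ(broken) = 5118 kJ
Bonds formed (products):
  C–C: 3 × 355 = 1065
  C–H: 10 × 420 = 4200
  Σ(formed) = 5265 kJ
ΔH = Σ(broken) − Σ(formed) = 5118 − 5265 = −147 kJ
For 4× the reaction as written: 4 × (−147) = −588 kJ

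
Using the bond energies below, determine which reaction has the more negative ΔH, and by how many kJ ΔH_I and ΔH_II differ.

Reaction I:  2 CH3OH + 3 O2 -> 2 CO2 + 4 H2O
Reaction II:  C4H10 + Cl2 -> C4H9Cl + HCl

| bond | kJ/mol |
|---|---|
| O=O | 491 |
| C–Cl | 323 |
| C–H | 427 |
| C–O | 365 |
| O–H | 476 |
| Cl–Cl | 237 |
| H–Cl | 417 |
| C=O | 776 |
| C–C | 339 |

Reaction I, by 1119 kJ

Reaction I:
  Bonds broken (reactants):
    C–H: 6 × 427 = 2562
    C–O: 2 × 365 = 730
    O–H: 2 × 476 = 952
    O=O: 3 × 491 = 1473
    Σ(broken) = 5717 kJ
  Bonds formed (products):
    C=O: 4 × 776 = 3104
    O–H: 8 × 476 = 3808
    Σ(formed) = 6912 kJ
  ΔH_I = 5717 − 6912 = −1195 kJ
Reaction II:
  Bonds broken (reactants):
    C–C: 3 × 339 = 1017
    C–H: 10 × 427 = 4270
    Cl–Cl: 1 × 237 = 237
    Σ(broken) = 5524 kJ
  Bonds formed (products):
    C–C: 3 × 339 = 1017
    C–Cl: 1 × 323 = 323
    C–H: 9 × 427 = 3843
    H–Cl: 1 × 417 = 417
    Σ(formed) = 5600 kJ
  ΔH_II = 5524 − 5600 = −76 kJ
ΔH_I − ΔH_II = −1119 kJ, so reaction I has the more negative ΔH; |ΔH_I − ΔH_II| = 1119 kJ.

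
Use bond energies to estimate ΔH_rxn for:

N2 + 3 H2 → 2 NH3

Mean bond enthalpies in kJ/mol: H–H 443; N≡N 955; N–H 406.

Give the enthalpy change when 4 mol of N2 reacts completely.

ΔH = −608 kJ

Bonds broken (reactants):
  H–H: 3 × 443 = 1329
  N≡N: 1 × 955 = 955
  Σ(broken) = 2284 kJ
Bonds formed (products):
  N–H: 6 × 406 = 2436
  Σ(formed) = 2436 kJ
ΔH = Σ(broken) − Σ(formed) = 2284 − 2436 = −152 kJ
For 4× the reaction as written: 4 × (−152) = −608 kJ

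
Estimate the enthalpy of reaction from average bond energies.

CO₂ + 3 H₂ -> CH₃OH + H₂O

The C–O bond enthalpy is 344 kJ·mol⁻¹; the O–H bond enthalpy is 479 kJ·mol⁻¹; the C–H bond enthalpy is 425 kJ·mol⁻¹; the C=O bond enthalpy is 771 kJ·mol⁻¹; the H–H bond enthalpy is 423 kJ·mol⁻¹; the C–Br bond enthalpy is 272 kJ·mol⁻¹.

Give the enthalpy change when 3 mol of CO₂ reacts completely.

Bonds broken (reactants):
  C=O: 2 × 771 = 1542
  H–H: 3 × 423 = 1269
  Σ(broken) = 2811 kJ
Bonds formed (products):
  C–H: 3 × 425 = 1275
  C–O: 1 × 344 = 344
  O–H: 3 × 479 = 1437
  Σ(formed) = 3056 kJ
ΔH = Σ(broken) − Σ(formed) = 2811 − 3056 = −245 kJ
For 3× the reaction as written: 3 × (−245) = −735 kJ

ΔH = −735 kJ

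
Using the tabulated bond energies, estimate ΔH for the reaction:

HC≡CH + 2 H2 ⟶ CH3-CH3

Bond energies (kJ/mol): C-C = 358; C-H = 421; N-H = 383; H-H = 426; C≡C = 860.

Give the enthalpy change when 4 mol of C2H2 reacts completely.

ΔH = −1320 kJ

Bonds broken (reactants):
  C≡C: 1 × 860 = 860
  C-H: 2 × 421 = 842
  H-H: 2 × 426 = 852
  Σ(broken) = 2554 kJ
Bonds formed (products):
  C-C: 1 × 358 = 358
  C-H: 6 × 421 = 2526
  Σ(formed) = 2884 kJ
ΔH = Σ(broken) − Σ(formed) = 2554 − 2884 = −330 kJ
For 4× the reaction as written: 4 × (−330) = −1320 kJ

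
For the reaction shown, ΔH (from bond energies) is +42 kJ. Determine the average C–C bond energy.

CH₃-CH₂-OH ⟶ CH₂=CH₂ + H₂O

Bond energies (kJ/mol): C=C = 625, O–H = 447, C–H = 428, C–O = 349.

Let D be the C–C bond energy.
Σ(broken) = 1×D + 5×428 + 1×349 + 1×447 = 2936 + D
Σ(formed) = 4×428 + 1×625 + 2×447 = 3231
ΔH = Σ(broken) − Σ(formed) = (2936 + D) − (3231) = −295 + D
Setting this equal to +42 kJ gives D = 337 kJ/mol.

D(C–C) ≈ 337 kJ/mol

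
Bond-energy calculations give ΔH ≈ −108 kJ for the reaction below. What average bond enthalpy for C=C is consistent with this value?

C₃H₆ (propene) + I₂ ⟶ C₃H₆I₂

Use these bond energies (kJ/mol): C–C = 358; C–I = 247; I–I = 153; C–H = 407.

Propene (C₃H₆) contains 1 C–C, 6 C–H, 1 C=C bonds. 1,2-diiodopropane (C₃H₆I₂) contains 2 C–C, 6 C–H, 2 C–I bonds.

D(C=C) ≈ 591 kJ/mol

Let D be the C=C bond energy.
Σ(broken) = 1×358 + 6×407 + 1×D + 1×153 = 2953 + D
Σ(formed) = 2×358 + 6×407 + 2×247 = 3652
ΔH = Σ(broken) − Σ(formed) = (2953 + D) − (3652) = −699 + D
Setting this equal to −108 kJ gives D = 591 kJ/mol.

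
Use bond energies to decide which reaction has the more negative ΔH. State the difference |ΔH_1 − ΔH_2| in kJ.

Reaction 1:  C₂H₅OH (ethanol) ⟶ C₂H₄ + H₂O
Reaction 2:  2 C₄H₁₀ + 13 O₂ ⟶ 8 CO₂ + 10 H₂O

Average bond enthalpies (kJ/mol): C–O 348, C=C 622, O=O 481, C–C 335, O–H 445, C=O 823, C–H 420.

Reaction 2, by 5441 kJ

Reaction 1:
  Bonds broken (reactants):
    C–C: 1 × 335 = 335
    C–H: 5 × 420 = 2100
    C–O: 1 × 348 = 348
    O–H: 1 × 445 = 445
    Σ(broken) = 3228 kJ
  Bonds formed (products):
    C–H: 4 × 420 = 1680
    C=C: 1 × 622 = 622
    O–H: 2 × 445 = 890
    Σ(formed) = 3192 kJ
  ΔH_1 = 3228 − 3192 = +36 kJ
Reaction 2:
  Bonds broken (reactants):
    C–C: 6 × 335 = 2010
    C–H: 20 × 420 = 8400
    O=O: 13 × 481 = 6253
    Σ(broken) = 16663 kJ
  Bonds formed (products):
    C=O: 16 × 823 = 13168
    O–H: 20 × 445 = 8900
    Σ(formed) = 22068 kJ
  ΔH_2 = 16663 − 22068 = −5405 kJ
ΔH_1 − ΔH_2 = +5441 kJ, so reaction 2 has the more negative ΔH; |ΔH_1 − ΔH_2| = 5441 kJ.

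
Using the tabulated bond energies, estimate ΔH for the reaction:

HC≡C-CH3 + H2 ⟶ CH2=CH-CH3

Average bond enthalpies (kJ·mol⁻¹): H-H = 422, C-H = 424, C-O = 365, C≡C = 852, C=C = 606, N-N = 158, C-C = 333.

ΔH ≈ −180 kJ

Bonds broken (reactants):
  C≡C: 1 × 852 = 852
  C-C: 1 × 333 = 333
  C-H: 4 × 424 = 1696
  H-H: 1 × 422 = 422
  Σ(broken) = 3303 kJ
Bonds formed (products):
  C-C: 1 × 333 = 333
  C-H: 6 × 424 = 2544
  C=C: 1 × 606 = 606
  Σ(formed) = 3483 kJ
ΔH = Σ(broken) − Σ(formed) = 3303 − 3483 = −180 kJ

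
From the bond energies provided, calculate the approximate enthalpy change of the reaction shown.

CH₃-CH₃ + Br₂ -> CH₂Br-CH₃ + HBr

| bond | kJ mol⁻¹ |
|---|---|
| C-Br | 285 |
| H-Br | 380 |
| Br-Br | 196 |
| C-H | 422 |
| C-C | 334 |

Bonds broken (reactants):
  Br-Br: 1 × 196 = 196
  C-C: 1 × 334 = 334
  C-H: 6 × 422 = 2532
  Σ(broken) = 3062 kJ
Bonds formed (products):
  C-Br: 1 × 285 = 285
  C-C: 1 × 334 = 334
  C-H: 5 × 422 = 2110
  H-Br: 1 × 380 = 380
  Σ(formed) = 3109 kJ
ΔH = Σ(broken) − Σ(formed) = 3062 − 3109 = −47 kJ

ΔH ≈ −47 kJ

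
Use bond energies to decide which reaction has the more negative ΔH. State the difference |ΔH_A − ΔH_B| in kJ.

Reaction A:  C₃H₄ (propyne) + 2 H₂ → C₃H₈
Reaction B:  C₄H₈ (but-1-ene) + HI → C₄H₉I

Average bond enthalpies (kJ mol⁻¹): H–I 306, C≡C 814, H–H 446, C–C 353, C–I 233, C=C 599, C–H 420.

Reaction A, by 226 kJ

Reaction A:
  Bonds broken (reactants):
    C≡C: 1 × 814 = 814
    C–C: 1 × 353 = 353
    C–H: 4 × 420 = 1680
    H–H: 2 × 446 = 892
    Σ(broken) = 3739 kJ
  Bonds formed (products):
    C–C: 2 × 353 = 706
    C–H: 8 × 420 = 3360
    Σ(formed) = 4066 kJ
  ΔH_A = 3739 − 4066 = −327 kJ
Reaction B:
  Bonds broken (reactants):
    C–C: 2 × 353 = 706
    C–H: 8 × 420 = 3360
    C=C: 1 × 599 = 599
    H–I: 1 × 306 = 306
    Σ(broken) = 4971 kJ
  Bonds formed (products):
    C–C: 3 × 353 = 1059
    C–H: 9 × 420 = 3780
    C–I: 1 × 233 = 233
    Σ(formed) = 5072 kJ
  ΔH_B = 4971 − 5072 = −101 kJ
ΔH_A − ΔH_B = −226 kJ, so reaction A has the more negative ΔH; |ΔH_A − ΔH_B| = 226 kJ.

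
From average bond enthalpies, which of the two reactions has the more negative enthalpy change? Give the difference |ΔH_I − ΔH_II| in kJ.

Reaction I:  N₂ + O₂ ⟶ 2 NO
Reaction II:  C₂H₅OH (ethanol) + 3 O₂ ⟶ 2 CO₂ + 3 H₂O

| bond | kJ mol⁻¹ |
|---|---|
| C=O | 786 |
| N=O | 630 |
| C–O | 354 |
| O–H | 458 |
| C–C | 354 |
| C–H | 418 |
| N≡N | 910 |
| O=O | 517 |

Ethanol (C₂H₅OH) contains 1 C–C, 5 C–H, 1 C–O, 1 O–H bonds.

Reaction I:
  Bonds broken (reactants):
    N≡N: 1 × 910 = 910
    O=O: 1 × 517 = 517
    Σ(broken) = 1427 kJ
  Bonds formed (products):
    N=O: 2 × 630 = 1260
    Σ(formed) = 1260 kJ
  ΔH_I = 1427 − 1260 = +167 kJ
Reaction II:
  Bonds broken (reactants):
    C–C: 1 × 354 = 354
    C–H: 5 × 418 = 2090
    C–O: 1 × 354 = 354
    O–H: 1 × 458 = 458
    O=O: 3 × 517 = 1551
    Σ(broken) = 4807 kJ
  Bonds formed (products):
    C=O: 4 × 786 = 3144
    O–H: 6 × 458 = 2748
    Σ(formed) = 5892 kJ
  ΔH_II = 4807 − 5892 = −1085 kJ
ΔH_I − ΔH_II = +1252 kJ, so reaction II has the more negative ΔH; |ΔH_I − ΔH_II| = 1252 kJ.

Reaction II, by 1252 kJ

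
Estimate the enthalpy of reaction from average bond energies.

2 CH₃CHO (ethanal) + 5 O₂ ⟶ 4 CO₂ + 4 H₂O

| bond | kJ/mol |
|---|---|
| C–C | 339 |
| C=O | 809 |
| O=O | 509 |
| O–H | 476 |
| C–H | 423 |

Bonds broken (reactants):
  C–C: 2 × 339 = 678
  C–H: 8 × 423 = 3384
  C=O: 2 × 809 = 1618
  O=O: 5 × 509 = 2545
  Σ(broken) = 8225 kJ
Bonds formed (products):
  C=O: 8 × 809 = 6472
  O–H: 8 × 476 = 3808
  Σ(formed) = 10280 kJ
ΔH = Σ(broken) − Σ(formed) = 8225 − 10280 = −2055 kJ

ΔH ≈ −2055 kJ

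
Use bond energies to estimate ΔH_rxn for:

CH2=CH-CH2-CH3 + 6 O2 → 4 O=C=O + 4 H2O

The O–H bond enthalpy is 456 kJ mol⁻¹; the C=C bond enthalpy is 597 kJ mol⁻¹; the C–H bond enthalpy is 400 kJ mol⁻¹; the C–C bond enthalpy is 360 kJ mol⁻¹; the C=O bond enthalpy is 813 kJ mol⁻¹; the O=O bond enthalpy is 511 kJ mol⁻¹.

ΔH ≈ −2569 kJ

Bonds broken (reactants):
  C–C: 2 × 360 = 720
  C–H: 8 × 400 = 3200
  C=C: 1 × 597 = 597
  O=O: 6 × 511 = 3066
  Σ(broken) = 7583 kJ
Bonds formed (products):
  C=O: 8 × 813 = 6504
  O–H: 8 × 456 = 3648
  Σ(formed) = 10152 kJ
ΔH = Σ(broken) − Σ(formed) = 7583 − 10152 = −2569 kJ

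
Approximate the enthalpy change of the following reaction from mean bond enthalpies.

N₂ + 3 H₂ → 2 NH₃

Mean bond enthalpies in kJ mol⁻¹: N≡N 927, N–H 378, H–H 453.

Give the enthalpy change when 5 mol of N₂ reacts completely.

Bonds broken (reactants):
  H–H: 3 × 453 = 1359
  N≡N: 1 × 927 = 927
  Σ(broken) = 2286 kJ
Bonds formed (products):
  N–H: 6 × 378 = 2268
  Σ(formed) = 2268 kJ
ΔH = Σ(broken) − Σ(formed) = 2286 − 2268 = +18 kJ
For 5× the reaction as written: 5 × (+18) = +90 kJ

ΔH = +90 kJ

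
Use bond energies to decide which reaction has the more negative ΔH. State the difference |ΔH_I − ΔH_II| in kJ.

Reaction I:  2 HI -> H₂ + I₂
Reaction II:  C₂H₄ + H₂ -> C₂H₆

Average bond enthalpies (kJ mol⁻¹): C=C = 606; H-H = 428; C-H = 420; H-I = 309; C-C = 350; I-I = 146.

Reaction I:
  Bonds broken (reactants):
    H-I: 2 × 309 = 618
    Σ(broken) = 618 kJ
  Bonds formed (products):
    H-H: 1 × 428 = 428
    I-I: 1 × 146 = 146
    Σ(formed) = 574 kJ
  ΔH_I = 618 − 574 = +44 kJ
Reaction II:
  Bonds broken (reactants):
    C-H: 4 × 420 = 1680
    C=C: 1 × 606 = 606
    H-H: 1 × 428 = 428
    Σ(broken) = 2714 kJ
  Bonds formed (products):
    C-C: 1 × 350 = 350
    C-H: 6 × 420 = 2520
    Σ(formed) = 2870 kJ
  ΔH_II = 2714 − 2870 = −156 kJ
ΔH_I − ΔH_II = +200 kJ, so reaction II has the more negative ΔH; |ΔH_I − ΔH_II| = 200 kJ.

Reaction II, by 200 kJ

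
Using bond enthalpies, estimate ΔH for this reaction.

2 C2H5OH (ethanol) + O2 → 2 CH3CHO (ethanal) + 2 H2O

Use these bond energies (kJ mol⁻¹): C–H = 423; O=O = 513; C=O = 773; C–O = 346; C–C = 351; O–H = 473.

Bonds broken (reactants):
  C–C: 2 × 351 = 702
  C–H: 10 × 423 = 4230
  C–O: 2 × 346 = 692
  O–H: 2 × 473 = 946
  O=O: 1 × 513 = 513
  Σ(broken) = 7083 kJ
Bonds formed (products):
  C–C: 2 × 351 = 702
  C–H: 8 × 423 = 3384
  C=O: 2 × 773 = 1546
  O–H: 4 × 473 = 1892
  Σ(formed) = 7524 kJ
ΔH = Σ(broken) − Σ(formed) = 7083 − 7524 = −441 kJ

ΔH ≈ −441 kJ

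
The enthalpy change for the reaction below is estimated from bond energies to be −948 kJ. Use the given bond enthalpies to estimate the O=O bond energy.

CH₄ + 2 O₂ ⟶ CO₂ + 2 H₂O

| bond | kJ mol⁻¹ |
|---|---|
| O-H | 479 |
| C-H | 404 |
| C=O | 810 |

D(O=O) ≈ 486 kJ/mol

Let D be the O=O bond energy.
Σ(broken) = 4×404 + 2×D = 1616 + 2D
Σ(formed) = 2×810 + 4×479 = 3536
ΔH = Σ(broken) − Σ(formed) = (1616 + 2D) − (3536) = −1920 + 2D
Setting this equal to −948 kJ gives 2D = 972, so D = 486 kJ/mol.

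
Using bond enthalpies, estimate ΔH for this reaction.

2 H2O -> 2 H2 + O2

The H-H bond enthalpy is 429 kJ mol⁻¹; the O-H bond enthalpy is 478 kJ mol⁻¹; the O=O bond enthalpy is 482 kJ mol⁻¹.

ΔH ≈ +572 kJ

Bonds broken (reactants):
  O-H: 4 × 478 = 1912
  Σ(broken) = 1912 kJ
Bonds formed (products):
  H-H: 2 × 429 = 858
  O=O: 1 × 482 = 482
  Σ(formed) = 1340 kJ
ΔH = Σ(broken) − Σ(formed) = 1912 − 1340 = +572 kJ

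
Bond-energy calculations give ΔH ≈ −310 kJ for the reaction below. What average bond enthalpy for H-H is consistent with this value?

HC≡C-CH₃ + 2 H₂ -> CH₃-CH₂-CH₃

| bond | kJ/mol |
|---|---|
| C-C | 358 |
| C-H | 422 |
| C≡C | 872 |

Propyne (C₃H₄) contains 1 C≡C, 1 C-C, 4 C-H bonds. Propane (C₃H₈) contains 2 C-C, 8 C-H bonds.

Let D be the H-H bond energy.
Σ(broken) = 1×872 + 1×358 + 4×422 + 2×D = 2918 + 2D
Σ(formed) = 2×358 + 8×422 = 4092
ΔH = Σ(broken) − Σ(formed) = (2918 + 2D) − (4092) = −1174 + 2D
Setting this equal to −310 kJ gives 2D = 864, so D = 432 kJ/mol.

D(H-H) ≈ 432 kJ/mol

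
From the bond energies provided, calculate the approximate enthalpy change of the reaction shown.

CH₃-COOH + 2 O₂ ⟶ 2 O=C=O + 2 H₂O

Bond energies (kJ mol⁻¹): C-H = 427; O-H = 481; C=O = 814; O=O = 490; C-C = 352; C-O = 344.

ΔH ≈ −928 kJ

Bonds broken (reactants):
  C-C: 1 × 352 = 352
  C-H: 3 × 427 = 1281
  C-O: 1 × 344 = 344
  C=O: 1 × 814 = 814
  O-H: 1 × 481 = 481
  O=O: 2 × 490 = 980
  Σ(broken) = 4252 kJ
Bonds formed (products):
  C=O: 4 × 814 = 3256
  O-H: 4 × 481 = 1924
  Σ(formed) = 5180 kJ
ΔH = Σ(broken) − Σ(formed) = 4252 − 5180 = −928 kJ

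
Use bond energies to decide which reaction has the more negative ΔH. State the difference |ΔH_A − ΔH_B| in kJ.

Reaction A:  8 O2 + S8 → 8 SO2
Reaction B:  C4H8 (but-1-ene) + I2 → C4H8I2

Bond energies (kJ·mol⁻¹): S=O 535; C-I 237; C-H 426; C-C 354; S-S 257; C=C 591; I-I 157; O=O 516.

Reaction A:
  Bonds broken (reactants):
    O=O: 8 × 516 = 4128
    S-S: 8 × 257 = 2056
    Σ(broken) = 6184 kJ
  Bonds formed (products):
    S=O: 16 × 535 = 8560
    Σ(formed) = 8560 kJ
  ΔH_A = 6184 − 8560 = −2376 kJ
Reaction B:
  Bonds broken (reactants):
    C-C: 2 × 354 = 708
    C-H: 8 × 426 = 3408
    C=C: 1 × 591 = 591
    I-I: 1 × 157 = 157
    Σ(broken) = 4864 kJ
  Bonds formed (products):
    C-C: 3 × 354 = 1062
    C-H: 8 × 426 = 3408
    C-I: 2 × 237 = 474
    Σ(formed) = 4944 kJ
  ΔH_B = 4864 − 4944 = −80 kJ
ΔH_A − ΔH_B = −2296 kJ, so reaction A has the more negative ΔH; |ΔH_A − ΔH_B| = 2296 kJ.

Reaction A, by 2296 kJ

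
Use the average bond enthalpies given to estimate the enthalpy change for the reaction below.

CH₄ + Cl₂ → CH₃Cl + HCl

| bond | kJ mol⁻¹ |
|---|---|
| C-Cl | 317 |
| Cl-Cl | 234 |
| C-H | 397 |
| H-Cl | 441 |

ΔH ≈ −127 kJ

Bonds broken (reactants):
  C-H: 4 × 397 = 1588
  Cl-Cl: 1 × 234 = 234
  Σ(broken) = 1822 kJ
Bonds formed (products):
  C-Cl: 1 × 317 = 317
  C-H: 3 × 397 = 1191
  H-Cl: 1 × 441 = 441
  Σ(formed) = 1949 kJ
ΔH = Σ(broken) − Σ(formed) = 1822 − 1949 = −127 kJ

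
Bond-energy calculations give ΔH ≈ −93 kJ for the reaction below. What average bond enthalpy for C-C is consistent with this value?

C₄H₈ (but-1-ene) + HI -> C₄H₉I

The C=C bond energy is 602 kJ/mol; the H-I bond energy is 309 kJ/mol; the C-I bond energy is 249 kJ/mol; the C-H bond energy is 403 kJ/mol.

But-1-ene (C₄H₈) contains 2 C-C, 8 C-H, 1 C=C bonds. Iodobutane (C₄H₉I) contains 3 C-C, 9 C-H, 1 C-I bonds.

D(C-C) ≈ 352 kJ/mol

Let D be the C-C bond energy.
Σ(broken) = 2×D + 8×403 + 1×602 + 1×309 = 4135 + 2D
Σ(formed) = 3×D + 9×403 + 1×249 = 3876 + 3D
ΔH = Σ(broken) − Σ(formed) = (4135 + 2D) − (3876 + 3D) = +259 − D
Setting this equal to −93 kJ gives D = 352 kJ/mol.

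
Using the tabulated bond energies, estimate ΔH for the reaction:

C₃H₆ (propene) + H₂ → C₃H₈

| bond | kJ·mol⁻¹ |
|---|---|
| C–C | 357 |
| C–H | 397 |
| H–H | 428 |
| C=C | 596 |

ΔH ≈ −127 kJ

Bonds broken (reactants):
  C–C: 1 × 357 = 357
  C–H: 6 × 397 = 2382
  C=C: 1 × 596 = 596
  H–H: 1 × 428 = 428
  Σ(broken) = 3763 kJ
Bonds formed (products):
  C–C: 2 × 357 = 714
  C–H: 8 × 397 = 3176
  Σ(formed) = 3890 kJ
ΔH = Σ(broken) − Σ(formed) = 3763 − 3890 = −127 kJ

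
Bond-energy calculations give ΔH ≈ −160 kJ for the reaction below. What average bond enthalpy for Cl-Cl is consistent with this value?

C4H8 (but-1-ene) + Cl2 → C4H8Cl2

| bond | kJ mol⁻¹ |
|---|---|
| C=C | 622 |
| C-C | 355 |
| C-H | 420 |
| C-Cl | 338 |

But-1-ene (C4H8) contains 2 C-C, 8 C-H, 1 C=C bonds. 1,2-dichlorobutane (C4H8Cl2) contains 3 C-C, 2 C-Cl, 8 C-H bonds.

D(Cl-Cl) ≈ 249 kJ/mol

Let D be the Cl-Cl bond energy.
Σ(broken) = 2×355 + 8×420 + 1×622 + 1×D = 4692 + D
Σ(formed) = 3×355 + 2×338 + 8×420 = 5101
ΔH = Σ(broken) − Σ(formed) = (4692 + D) − (5101) = −409 + D
Setting this equal to −160 kJ gives D = 249 kJ/mol.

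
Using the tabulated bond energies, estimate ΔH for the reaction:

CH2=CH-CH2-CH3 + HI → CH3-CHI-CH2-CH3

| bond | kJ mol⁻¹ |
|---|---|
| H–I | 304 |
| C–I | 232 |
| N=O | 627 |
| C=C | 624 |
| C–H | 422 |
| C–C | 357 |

ΔH ≈ −83 kJ

Bonds broken (reactants):
  C–C: 2 × 357 = 714
  C–H: 8 × 422 = 3376
  C=C: 1 × 624 = 624
  H–I: 1 × 304 = 304
  Σ(broken) = 5018 kJ
Bonds formed (products):
  C–C: 3 × 357 = 1071
  C–H: 9 × 422 = 3798
  C–I: 1 × 232 = 232
  Σ(formed) = 5101 kJ
ΔH = Σ(broken) − Σ(formed) = 5018 − 5101 = −83 kJ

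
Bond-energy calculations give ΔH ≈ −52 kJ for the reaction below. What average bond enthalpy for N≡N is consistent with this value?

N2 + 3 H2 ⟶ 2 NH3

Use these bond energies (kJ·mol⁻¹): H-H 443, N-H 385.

Let D be the N≡N bond energy.
Σ(broken) = 3×443 + 1×D = 1329 + D
Σ(formed) = 6×385 = 2310
ΔH = Σ(broken) − Σ(formed) = (1329 + D) − (2310) = −981 + D
Setting this equal to −52 kJ gives D = 929 kJ/mol.

D(N≡N) ≈ 929 kJ/mol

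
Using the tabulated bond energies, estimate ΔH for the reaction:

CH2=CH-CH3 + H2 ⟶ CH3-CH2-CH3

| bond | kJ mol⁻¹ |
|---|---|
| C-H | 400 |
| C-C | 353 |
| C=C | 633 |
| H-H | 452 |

Bonds broken (reactants):
  C-C: 1 × 353 = 353
  C-H: 6 × 400 = 2400
  C=C: 1 × 633 = 633
  H-H: 1 × 452 = 452
  Σ(broken) = 3838 kJ
Bonds formed (products):
  C-C: 2 × 353 = 706
  C-H: 8 × 400 = 3200
  Σ(formed) = 3906 kJ
ΔH = Σ(broken) − Σ(formed) = 3838 − 3906 = −68 kJ

ΔH ≈ −68 kJ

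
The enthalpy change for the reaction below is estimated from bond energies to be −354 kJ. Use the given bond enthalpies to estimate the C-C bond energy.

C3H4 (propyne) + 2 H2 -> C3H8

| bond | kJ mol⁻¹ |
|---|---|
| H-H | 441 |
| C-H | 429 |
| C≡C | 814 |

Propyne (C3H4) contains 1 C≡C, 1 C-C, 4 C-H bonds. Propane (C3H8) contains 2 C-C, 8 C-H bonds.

Let D be the C-C bond energy.
Σ(broken) = 1×814 + 1×D + 4×429 + 2×441 = 3412 + D
Σ(formed) = 2×D + 8×429 = 3432 + 2D
ΔH = Σ(broken) − Σ(formed) = (3412 + D) − (3432 + 2D) = −20 − D
Setting this equal to −354 kJ gives D = 334 kJ/mol.

D(C-C) ≈ 334 kJ/mol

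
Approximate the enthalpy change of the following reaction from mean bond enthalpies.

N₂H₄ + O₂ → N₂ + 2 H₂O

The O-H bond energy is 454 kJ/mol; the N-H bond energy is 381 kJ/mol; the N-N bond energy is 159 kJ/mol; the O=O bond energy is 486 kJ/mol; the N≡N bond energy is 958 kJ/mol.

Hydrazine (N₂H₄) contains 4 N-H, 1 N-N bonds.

Bonds broken (reactants):
  N-H: 4 × 381 = 1524
  N-N: 1 × 159 = 159
  O=O: 1 × 486 = 486
  Σ(broken) = 2169 kJ
Bonds formed (products):
  N≡N: 1 × 958 = 958
  O-H: 4 × 454 = 1816
  Σ(formed) = 2774 kJ
ΔH = Σ(broken) − Σ(formed) = 2169 − 2774 = −605 kJ

ΔH ≈ −605 kJ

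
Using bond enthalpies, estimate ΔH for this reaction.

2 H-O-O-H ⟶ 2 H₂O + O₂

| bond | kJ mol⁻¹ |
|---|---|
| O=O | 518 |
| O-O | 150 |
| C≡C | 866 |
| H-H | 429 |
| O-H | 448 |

ΔH ≈ −218 kJ

Bonds broken (reactants):
  O-H: 4 × 448 = 1792
  O-O: 2 × 150 = 300
  Σ(broken) = 2092 kJ
Bonds formed (products):
  O-H: 4 × 448 = 1792
  O=O: 1 × 518 = 518
  Σ(formed) = 2310 kJ
ΔH = Σ(broken) − Σ(formed) = 2092 − 2310 = −218 kJ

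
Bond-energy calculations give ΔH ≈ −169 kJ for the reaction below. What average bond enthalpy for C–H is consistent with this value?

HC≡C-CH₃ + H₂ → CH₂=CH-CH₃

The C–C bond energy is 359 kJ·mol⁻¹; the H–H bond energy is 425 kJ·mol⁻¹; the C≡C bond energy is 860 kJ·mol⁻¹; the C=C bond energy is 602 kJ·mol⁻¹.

D(C–H) ≈ 426 kJ/mol

Let D be the C–H bond energy.
Σ(broken) = 1×860 + 1×359 + 4×D + 1×425 = 1644 + 4D
Σ(formed) = 1×359 + 6×D + 1×602 = 961 + 6D
ΔH = Σ(broken) − Σ(formed) = (1644 + 4D) − (961 + 6D) = +683 − 2D
Setting this equal to −169 kJ gives 2D = 852, so D = 426 kJ/mol.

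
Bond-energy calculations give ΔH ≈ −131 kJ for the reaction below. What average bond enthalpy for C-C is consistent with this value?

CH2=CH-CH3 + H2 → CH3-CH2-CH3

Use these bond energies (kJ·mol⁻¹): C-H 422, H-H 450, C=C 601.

D(C-C) ≈ 338 kJ/mol

Let D be the C-C bond energy.
Σ(broken) = 1×D + 6×422 + 1×601 + 1×450 = 3583 + D
Σ(formed) = 2×D + 8×422 = 3376 + 2D
ΔH = Σ(broken) − Σ(formed) = (3583 + D) − (3376 + 2D) = +207 − D
Setting this equal to −131 kJ gives D = 338 kJ/mol.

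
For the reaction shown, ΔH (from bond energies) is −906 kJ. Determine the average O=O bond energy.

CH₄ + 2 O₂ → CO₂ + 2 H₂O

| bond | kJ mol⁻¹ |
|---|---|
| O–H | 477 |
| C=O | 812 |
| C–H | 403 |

D(O=O) ≈ 507 kJ/mol

Let D be the O=O bond energy.
Σ(broken) = 4×403 + 2×D = 1612 + 2D
Σ(formed) = 2×812 + 4×477 = 3532
ΔH = Σ(broken) − Σ(formed) = (1612 + 2D) − (3532) = −1920 + 2D
Setting this equal to −906 kJ gives 2D = 1014, so D = 507 kJ/mol.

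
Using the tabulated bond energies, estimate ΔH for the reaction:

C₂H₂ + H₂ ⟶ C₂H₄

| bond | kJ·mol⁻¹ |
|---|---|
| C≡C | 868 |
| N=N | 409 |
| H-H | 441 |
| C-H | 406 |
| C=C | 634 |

ΔH ≈ −137 kJ

Bonds broken (reactants):
  C≡C: 1 × 868 = 868
  C-H: 2 × 406 = 812
  H-H: 1 × 441 = 441
  Σ(broken) = 2121 kJ
Bonds formed (products):
  C-H: 4 × 406 = 1624
  C=C: 1 × 634 = 634
  Σ(formed) = 2258 kJ
ΔH = Σ(broken) − Σ(formed) = 2121 − 2258 = −137 kJ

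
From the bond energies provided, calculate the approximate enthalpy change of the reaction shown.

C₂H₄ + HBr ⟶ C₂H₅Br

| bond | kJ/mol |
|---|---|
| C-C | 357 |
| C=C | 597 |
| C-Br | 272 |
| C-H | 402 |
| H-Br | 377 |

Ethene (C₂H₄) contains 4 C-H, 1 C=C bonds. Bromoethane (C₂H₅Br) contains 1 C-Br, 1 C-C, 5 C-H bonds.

Bonds broken (reactants):
  C-H: 4 × 402 = 1608
  C=C: 1 × 597 = 597
  H-Br: 1 × 377 = 377
  Σ(broken) = 2582 kJ
Bonds formed (products):
  C-Br: 1 × 272 = 272
  C-C: 1 × 357 = 357
  C-H: 5 × 402 = 2010
  Σ(formed) = 2639 kJ
ΔH = Σ(broken) − Σ(formed) = 2582 − 2639 = −57 kJ

ΔH ≈ −57 kJ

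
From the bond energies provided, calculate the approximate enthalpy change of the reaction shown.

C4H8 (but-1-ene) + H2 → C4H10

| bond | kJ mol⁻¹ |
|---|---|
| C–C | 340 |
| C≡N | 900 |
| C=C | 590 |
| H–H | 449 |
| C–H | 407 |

Bonds broken (reactants):
  C–C: 2 × 340 = 680
  C–H: 8 × 407 = 3256
  C=C: 1 × 590 = 590
  H–H: 1 × 449 = 449
  Σ(broken) = 4975 kJ
Bonds formed (products):
  C–C: 3 × 340 = 1020
  C–H: 10 × 407 = 4070
  Σ(formed) = 5090 kJ
ΔH = Σ(broken) − Σ(formed) = 4975 − 5090 = −115 kJ

ΔH ≈ −115 kJ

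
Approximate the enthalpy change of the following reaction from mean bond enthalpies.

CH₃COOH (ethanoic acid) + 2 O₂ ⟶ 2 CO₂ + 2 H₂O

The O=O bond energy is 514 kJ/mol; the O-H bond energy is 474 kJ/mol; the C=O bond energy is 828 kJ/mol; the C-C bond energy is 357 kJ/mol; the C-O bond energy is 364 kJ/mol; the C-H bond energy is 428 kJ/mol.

ΔH ≈ −873 kJ

Bonds broken (reactants):
  C-C: 1 × 357 = 357
  C-H: 3 × 428 = 1284
  C-O: 1 × 364 = 364
  C=O: 1 × 828 = 828
  O-H: 1 × 474 = 474
  O=O: 2 × 514 = 1028
  Σ(broken) = 4335 kJ
Bonds formed (products):
  C=O: 4 × 828 = 3312
  O-H: 4 × 474 = 1896
  Σ(formed) = 5208 kJ
ΔH = Σ(broken) − Σ(formed) = 4335 − 5208 = −873 kJ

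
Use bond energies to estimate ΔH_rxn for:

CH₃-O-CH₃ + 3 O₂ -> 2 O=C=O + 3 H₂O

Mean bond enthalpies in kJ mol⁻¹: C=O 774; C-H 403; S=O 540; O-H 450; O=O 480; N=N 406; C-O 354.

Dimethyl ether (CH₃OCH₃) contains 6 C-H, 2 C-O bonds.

ΔH ≈ −1230 kJ

Bonds broken (reactants):
  C-H: 6 × 403 = 2418
  C-O: 2 × 354 = 708
  O=O: 3 × 480 = 1440
  Σ(broken) = 4566 kJ
Bonds formed (products):
  C=O: 4 × 774 = 3096
  O-H: 6 × 450 = 2700
  Σ(formed) = 5796 kJ
ΔH = Σ(broken) − Σ(formed) = 4566 − 5796 = −1230 kJ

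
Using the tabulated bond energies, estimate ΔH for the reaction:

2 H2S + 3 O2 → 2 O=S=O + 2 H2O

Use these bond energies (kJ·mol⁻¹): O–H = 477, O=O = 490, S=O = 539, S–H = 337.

ΔH ≈ −1246 kJ

Bonds broken (reactants):
  O=O: 3 × 490 = 1470
  S–H: 4 × 337 = 1348
  Σ(broken) = 2818 kJ
Bonds formed (products):
  O–H: 4 × 477 = 1908
  S=O: 4 × 539 = 2156
  Σ(formed) = 4064 kJ
ΔH = Σ(broken) − Σ(formed) = 2818 − 4064 = −1246 kJ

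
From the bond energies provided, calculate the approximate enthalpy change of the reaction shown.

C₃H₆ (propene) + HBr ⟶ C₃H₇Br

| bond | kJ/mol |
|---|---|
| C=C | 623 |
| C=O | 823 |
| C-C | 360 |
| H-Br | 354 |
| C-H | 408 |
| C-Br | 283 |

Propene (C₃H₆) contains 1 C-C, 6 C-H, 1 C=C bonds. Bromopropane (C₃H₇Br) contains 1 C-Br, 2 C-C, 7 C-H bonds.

Bonds broken (reactants):
  C-C: 1 × 360 = 360
  C-H: 6 × 408 = 2448
  C=C: 1 × 623 = 623
  H-Br: 1 × 354 = 354
  Σ(broken) = 3785 kJ
Bonds formed (products):
  C-Br: 1 × 283 = 283
  C-C: 2 × 360 = 720
  C-H: 7 × 408 = 2856
  Σ(formed) = 3859 kJ
ΔH = Σ(broken) − Σ(formed) = 3785 − 3859 = −74 kJ

ΔH ≈ −74 kJ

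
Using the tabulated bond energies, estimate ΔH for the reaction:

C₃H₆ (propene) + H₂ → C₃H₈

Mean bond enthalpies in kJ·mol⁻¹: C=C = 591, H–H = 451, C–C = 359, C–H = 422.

Bonds broken (reactants):
  C–C: 1 × 359 = 359
  C–H: 6 × 422 = 2532
  C=C: 1 × 591 = 591
  H–H: 1 × 451 = 451
  Σ(broken) = 3933 kJ
Bonds formed (products):
  C–C: 2 × 359 = 718
  C–H: 8 × 422 = 3376
  Σ(formed) = 4094 kJ
ΔH = Σ(broken) − Σ(formed) = 3933 − 4094 = −161 kJ

ΔH ≈ −161 kJ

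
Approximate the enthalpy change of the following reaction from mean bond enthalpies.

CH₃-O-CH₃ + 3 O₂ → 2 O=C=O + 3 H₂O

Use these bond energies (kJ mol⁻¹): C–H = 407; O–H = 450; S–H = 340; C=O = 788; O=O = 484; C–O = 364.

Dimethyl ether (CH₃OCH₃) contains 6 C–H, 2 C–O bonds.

ΔH ≈ −1230 kJ

Bonds broken (reactants):
  C–H: 6 × 407 = 2442
  C–O: 2 × 364 = 728
  O=O: 3 × 484 = 1452
  Σ(broken) = 4622 kJ
Bonds formed (products):
  C=O: 4 × 788 = 3152
  O–H: 6 × 450 = 2700
  Σ(formed) = 5852 kJ
ΔH = Σ(broken) − Σ(formed) = 4622 − 5852 = −1230 kJ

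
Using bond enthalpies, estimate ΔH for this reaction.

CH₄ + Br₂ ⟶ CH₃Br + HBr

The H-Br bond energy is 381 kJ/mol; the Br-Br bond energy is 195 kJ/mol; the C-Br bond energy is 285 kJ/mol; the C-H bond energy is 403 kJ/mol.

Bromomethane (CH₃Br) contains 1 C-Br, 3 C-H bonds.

ΔH ≈ −68 kJ

Bonds broken (reactants):
  Br-Br: 1 × 195 = 195
  C-H: 4 × 403 = 1612
  Σ(broken) = 1807 kJ
Bonds formed (products):
  C-Br: 1 × 285 = 285
  C-H: 3 × 403 = 1209
  H-Br: 1 × 381 = 381
  Σ(formed) = 1875 kJ
ΔH = Σ(broken) − Σ(formed) = 1807 − 1875 = −68 kJ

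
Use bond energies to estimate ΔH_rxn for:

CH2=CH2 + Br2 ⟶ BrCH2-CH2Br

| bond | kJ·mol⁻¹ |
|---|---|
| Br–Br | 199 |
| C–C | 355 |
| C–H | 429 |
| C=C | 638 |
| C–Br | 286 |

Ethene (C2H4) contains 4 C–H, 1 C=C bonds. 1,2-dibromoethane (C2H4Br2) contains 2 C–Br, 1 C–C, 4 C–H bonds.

ΔH ≈ −90 kJ

Bonds broken (reactants):
  Br–Br: 1 × 199 = 199
  C–H: 4 × 429 = 1716
  C=C: 1 × 638 = 638
  Σ(broken) = 2553 kJ
Bonds formed (products):
  C–Br: 2 × 286 = 572
  C–C: 1 × 355 = 355
  C–H: 4 × 429 = 1716
  Σ(formed) = 2643 kJ
ΔH = Σ(broken) − Σ(formed) = 2553 − 2643 = −90 kJ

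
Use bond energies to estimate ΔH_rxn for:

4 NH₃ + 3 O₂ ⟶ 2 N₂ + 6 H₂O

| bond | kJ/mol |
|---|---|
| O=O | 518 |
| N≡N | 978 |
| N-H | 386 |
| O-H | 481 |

Bonds broken (reactants):
  N-H: 12 × 386 = 4632
  O=O: 3 × 518 = 1554
  Σ(broken) = 6186 kJ
Bonds formed (products):
  N≡N: 2 × 978 = 1956
  O-H: 12 × 481 = 5772
  Σ(formed) = 7728 kJ
ΔH = Σ(broken) − Σ(formed) = 6186 − 7728 = −1542 kJ

ΔH ≈ −1542 kJ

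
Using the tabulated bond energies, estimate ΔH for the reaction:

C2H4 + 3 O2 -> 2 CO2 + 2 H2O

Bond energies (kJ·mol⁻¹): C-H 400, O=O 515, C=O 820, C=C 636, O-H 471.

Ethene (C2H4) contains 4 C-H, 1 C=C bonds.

ΔH ≈ −1383 kJ

Bonds broken (reactants):
  C-H: 4 × 400 = 1600
  C=C: 1 × 636 = 636
  O=O: 3 × 515 = 1545
  Σ(broken) = 3781 kJ
Bonds formed (products):
  C=O: 4 × 820 = 3280
  O-H: 4 × 471 = 1884
  Σ(formed) = 5164 kJ
ΔH = Σ(broken) − Σ(formed) = 3781 − 5164 = −1383 kJ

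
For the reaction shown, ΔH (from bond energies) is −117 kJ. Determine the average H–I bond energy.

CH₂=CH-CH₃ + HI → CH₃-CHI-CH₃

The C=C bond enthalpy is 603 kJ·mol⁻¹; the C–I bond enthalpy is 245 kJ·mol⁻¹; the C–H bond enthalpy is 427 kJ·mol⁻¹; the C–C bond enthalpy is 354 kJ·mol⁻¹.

Let D be the H–I bond energy.
Σ(broken) = 1×354 + 6×427 + 1×603 + 1×D = 3519 + D
Σ(formed) = 2×354 + 7×427 + 1×245 = 3942
ΔH = Σ(broken) − Σ(formed) = (3519 + D) − (3942) = −423 + D
Setting this equal to −117 kJ gives D = 306 kJ/mol.

D(H–I) ≈ 306 kJ/mol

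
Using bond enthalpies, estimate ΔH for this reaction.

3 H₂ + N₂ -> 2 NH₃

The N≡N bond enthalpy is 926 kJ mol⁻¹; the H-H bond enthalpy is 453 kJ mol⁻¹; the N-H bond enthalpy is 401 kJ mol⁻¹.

Bonds broken (reactants):
  H-H: 3 × 453 = 1359
  N≡N: 1 × 926 = 926
  Σ(broken) = 2285 kJ
Bonds formed (products):
  N-H: 6 × 401 = 2406
  Σ(formed) = 2406 kJ
ΔH = Σ(broken) − Σ(formed) = 2285 − 2406 = −121 kJ

ΔH ≈ −121 kJ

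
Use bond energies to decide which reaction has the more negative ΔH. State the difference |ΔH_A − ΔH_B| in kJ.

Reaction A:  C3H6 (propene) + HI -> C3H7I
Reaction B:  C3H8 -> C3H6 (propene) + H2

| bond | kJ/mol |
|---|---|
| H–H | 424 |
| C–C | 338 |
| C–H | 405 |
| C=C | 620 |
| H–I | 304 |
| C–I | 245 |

Reaction A, by 168 kJ

Reaction A:
  Bonds broken (reactants):
    C–C: 1 × 338 = 338
    C–H: 6 × 405 = 2430
    C=C: 1 × 620 = 620
    H–I: 1 × 304 = 304
    Σ(broken) = 3692 kJ
  Bonds formed (products):
    C–C: 2 × 338 = 676
    C–H: 7 × 405 = 2835
    C–I: 1 × 245 = 245
    Σ(formed) = 3756 kJ
  ΔH_A = 3692 − 3756 = −64 kJ
Reaction B:
  Bonds broken (reactants):
    C–C: 2 × 338 = 676
    C–H: 8 × 405 = 3240
    Σ(broken) = 3916 kJ
  Bonds formed (products):
    C–C: 1 × 338 = 338
    C–H: 6 × 405 = 2430
    C=C: 1 × 620 = 620
    H–H: 1 × 424 = 424
    Σ(formed) = 3812 kJ
  ΔH_B = 3916 − 3812 = +104 kJ
ΔH_A − ΔH_B = −168 kJ, so reaction A has the more negative ΔH; |ΔH_A − ΔH_B| = 168 kJ.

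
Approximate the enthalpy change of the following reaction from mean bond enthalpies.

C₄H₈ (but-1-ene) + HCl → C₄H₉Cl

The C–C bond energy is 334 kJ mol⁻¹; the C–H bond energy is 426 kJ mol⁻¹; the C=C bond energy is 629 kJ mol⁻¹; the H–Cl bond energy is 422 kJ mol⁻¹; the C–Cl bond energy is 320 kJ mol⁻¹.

Bonds broken (reactants):
  C–C: 2 × 334 = 668
  C–H: 8 × 426 = 3408
  C=C: 1 × 629 = 629
  H–Cl: 1 × 422 = 422
  Σ(broken) = 5127 kJ
Bonds formed (products):
  C–C: 3 × 334 = 1002
  C–Cl: 1 × 320 = 320
  C–H: 9 × 426 = 3834
  Σ(formed) = 5156 kJ
ΔH = Σ(broken) − Σ(formed) = 5127 − 5156 = −29 kJ

ΔH ≈ −29 kJ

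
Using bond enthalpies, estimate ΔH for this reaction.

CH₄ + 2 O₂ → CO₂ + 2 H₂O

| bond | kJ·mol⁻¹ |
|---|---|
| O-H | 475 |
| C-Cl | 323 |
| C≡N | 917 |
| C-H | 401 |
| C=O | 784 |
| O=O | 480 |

Bonds broken (reactants):
  C-H: 4 × 401 = 1604
  O=O: 2 × 480 = 960
  Σ(broken) = 2564 kJ
Bonds formed (products):
  C=O: 2 × 784 = 1568
  O-H: 4 × 475 = 1900
  Σ(formed) = 3468 kJ
ΔH = Σ(broken) − Σ(formed) = 2564 − 3468 = −904 kJ

ΔH ≈ −904 kJ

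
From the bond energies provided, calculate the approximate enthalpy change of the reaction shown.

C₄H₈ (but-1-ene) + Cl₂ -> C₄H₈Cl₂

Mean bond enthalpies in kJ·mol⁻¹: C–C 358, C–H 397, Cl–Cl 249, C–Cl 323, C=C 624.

Bonds broken (reactants):
  C–C: 2 × 358 = 716
  C–H: 8 × 397 = 3176
  C=C: 1 × 624 = 624
  Cl–Cl: 1 × 249 = 249
  Σ(broken) = 4765 kJ
Bonds formed (products):
  C–C: 3 × 358 = 1074
  C–Cl: 2 × 323 = 646
  C–H: 8 × 397 = 3176
  Σ(formed) = 4896 kJ
ΔH = Σ(broken) − Σ(formed) = 4765 − 4896 = −131 kJ

ΔH ≈ −131 kJ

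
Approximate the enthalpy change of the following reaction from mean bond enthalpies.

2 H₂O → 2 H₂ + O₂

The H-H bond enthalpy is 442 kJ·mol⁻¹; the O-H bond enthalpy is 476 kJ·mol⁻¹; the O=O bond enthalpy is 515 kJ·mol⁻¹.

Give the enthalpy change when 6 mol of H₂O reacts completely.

Bonds broken (reactants):
  O-H: 4 × 476 = 1904
  Σ(broken) = 1904 kJ
Bonds formed (products):
  H-H: 2 × 442 = 884
  O=O: 1 × 515 = 515
  Σ(formed) = 1399 kJ
ΔH = Σ(broken) − Σ(formed) = 1904 − 1399 = +505 kJ
For 3× the reaction as written: 3 × (+505) = +1515 kJ

ΔH = +1515 kJ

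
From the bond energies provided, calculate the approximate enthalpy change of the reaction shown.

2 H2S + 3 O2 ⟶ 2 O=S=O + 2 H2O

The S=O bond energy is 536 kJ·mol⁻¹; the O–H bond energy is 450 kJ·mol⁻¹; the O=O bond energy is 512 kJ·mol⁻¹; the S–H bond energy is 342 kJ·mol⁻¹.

ΔH ≈ −1040 kJ

Bonds broken (reactants):
  O=O: 3 × 512 = 1536
  S–H: 4 × 342 = 1368
  Σ(broken) = 2904 kJ
Bonds formed (products):
  O–H: 4 × 450 = 1800
  S=O: 4 × 536 = 2144
  Σ(formed) = 3944 kJ
ΔH = Σ(broken) − Σ(formed) = 2904 − 3944 = −1040 kJ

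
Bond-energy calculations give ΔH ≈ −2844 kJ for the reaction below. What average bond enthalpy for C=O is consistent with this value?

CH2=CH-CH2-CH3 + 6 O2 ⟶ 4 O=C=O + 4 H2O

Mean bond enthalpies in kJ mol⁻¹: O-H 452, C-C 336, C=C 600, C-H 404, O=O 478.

Let D be the C=O bond energy.
Σ(broken) = 2×336 + 8×404 + 1×600 + 6×478 = 7372
Σ(formed) = 8×D + 8×452 = 3616 + 8D
ΔH = Σ(broken) − Σ(formed) = (7372) − (3616 + 8D) = +3756 − 8D
Setting this equal to −2844 kJ gives 8D = 6600, so D = 825 kJ/mol.

D(C=O) ≈ 825 kJ/mol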